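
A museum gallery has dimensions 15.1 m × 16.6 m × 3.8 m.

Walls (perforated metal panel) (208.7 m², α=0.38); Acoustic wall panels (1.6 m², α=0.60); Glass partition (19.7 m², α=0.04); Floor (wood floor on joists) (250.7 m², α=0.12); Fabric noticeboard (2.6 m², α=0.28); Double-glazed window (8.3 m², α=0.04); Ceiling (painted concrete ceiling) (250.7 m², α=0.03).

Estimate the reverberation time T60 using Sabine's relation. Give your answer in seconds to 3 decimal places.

Equivalent absorption area: A = 208.7*0.38 + 1.6*0.60 + 19.7*0.04 + 250.7*0.12 + 2.6*0.28 + 8.3*0.04 + 250.7*0.03 = 119.719 m².
Room volume: 952.508 m³.
RT60 = 0.161 · V / A = 0.161 × 952.508 / 119.719 = 1.281 s.

1.281 s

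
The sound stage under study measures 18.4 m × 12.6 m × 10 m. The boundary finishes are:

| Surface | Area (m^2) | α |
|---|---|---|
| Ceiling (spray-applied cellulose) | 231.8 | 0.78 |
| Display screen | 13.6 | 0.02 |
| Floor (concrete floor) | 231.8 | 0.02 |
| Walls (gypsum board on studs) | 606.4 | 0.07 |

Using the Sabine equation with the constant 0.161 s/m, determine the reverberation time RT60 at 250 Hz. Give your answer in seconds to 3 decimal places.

Summing Sᵢαᵢ: 180.804 + 0.272 + 4.636 + 42.448 → A = 228.160 sabins.
Room volume: 2318.4 m³.
Sabine: RT60 = 0.161 × 2318.4 / 228.160 = 1.636 s.

1.636 seconds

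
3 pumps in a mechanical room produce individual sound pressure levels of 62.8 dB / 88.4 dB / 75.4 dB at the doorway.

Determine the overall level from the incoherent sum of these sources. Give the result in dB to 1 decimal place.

88.6 dB

Converting to relative power and adding: 10^(62.8/10) + 10^(88.4/10) + 10^(75.4/10) = 7.284e+08.
Back to dB: 10·log₁₀ Σ = 88.6 dB.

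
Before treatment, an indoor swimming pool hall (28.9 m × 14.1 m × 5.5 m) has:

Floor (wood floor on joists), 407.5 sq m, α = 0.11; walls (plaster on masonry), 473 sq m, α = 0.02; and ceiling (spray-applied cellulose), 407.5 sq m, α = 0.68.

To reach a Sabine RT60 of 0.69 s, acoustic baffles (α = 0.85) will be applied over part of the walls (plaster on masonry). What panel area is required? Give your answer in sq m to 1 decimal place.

Summing Sᵢαᵢ: 44.825 + 9.460 + 277.100 → A₁ = 331.385 sabins.
Required A₂ = 0.161·2241.195/0.69 = 522.946 sabins.
ΔA needed = 522.946 − 331.385 = 191.560 sabins.
Net gain per sq m: Δα = 0.85 − 0.02 = 0.83.
Area = ΔA/Δα = 191.560/0.83 = 230.8 sq m.

230.8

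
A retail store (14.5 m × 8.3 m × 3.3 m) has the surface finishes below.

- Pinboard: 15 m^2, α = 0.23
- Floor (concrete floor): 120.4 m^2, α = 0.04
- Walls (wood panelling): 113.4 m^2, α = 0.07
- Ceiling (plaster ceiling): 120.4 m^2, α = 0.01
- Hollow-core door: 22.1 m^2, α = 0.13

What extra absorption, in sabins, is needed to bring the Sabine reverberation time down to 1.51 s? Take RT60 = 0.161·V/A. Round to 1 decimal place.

22.1 sabins

Total absorption A₁ = 15·0.23 + 120.4·0.04 + 113.4·0.07 + 120.4·0.01 + 22.1·0.13
  = 3.450 + 4.816 + 7.938 + 1.204 + 2.873 = 20.281 m^2 sabins.
Target A₂ = 0.161·397.155/1.51 = 42.346 sabins (V = 397.155 m³).
Additional absorption ΔA = 42.346 − 20.281 = 22.1 sabins.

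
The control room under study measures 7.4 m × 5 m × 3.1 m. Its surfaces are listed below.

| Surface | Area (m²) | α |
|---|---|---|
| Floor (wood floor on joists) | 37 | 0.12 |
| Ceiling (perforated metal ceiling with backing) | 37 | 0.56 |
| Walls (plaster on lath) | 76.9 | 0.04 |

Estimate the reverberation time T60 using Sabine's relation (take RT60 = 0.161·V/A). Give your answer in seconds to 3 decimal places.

Total absorption A = 37×0.12 + 37×0.56 + 76.9×0.04
  = 4.440 + 20.720 + 3.076 = 28.236 m² sabins.
Room volume: 114.7 m³.
RT60 = 0.161 · V / A = 0.161 × 114.7 / 28.236 = 0.654 s.

0.654 sec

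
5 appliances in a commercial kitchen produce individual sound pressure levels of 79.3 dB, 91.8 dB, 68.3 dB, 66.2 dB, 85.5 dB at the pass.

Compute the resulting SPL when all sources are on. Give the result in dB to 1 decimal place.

92.9 dB

Σ 10^(Lᵢ/10) = 1.964e+09.
Combined level = 10 log₁₀(1.964e+09) = 92.9 dB.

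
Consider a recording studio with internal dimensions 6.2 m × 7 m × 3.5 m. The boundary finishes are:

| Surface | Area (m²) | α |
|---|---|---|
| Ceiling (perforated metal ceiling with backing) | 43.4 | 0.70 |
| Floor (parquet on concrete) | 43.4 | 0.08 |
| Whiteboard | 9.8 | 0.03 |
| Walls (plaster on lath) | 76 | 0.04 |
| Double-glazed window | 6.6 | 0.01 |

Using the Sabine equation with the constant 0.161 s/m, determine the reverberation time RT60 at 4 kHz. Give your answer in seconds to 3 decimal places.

Summing Sᵢαᵢ: 30.380 + 3.472 + 0.294 + 3.040 + 0.066 → A = 37.252 sabins.
V = 6.2·7·3.5 = 151.9 m³.
Sabine: RT60 = 0.161 × 151.9 / 37.252 = 0.656 s.

0.656 seconds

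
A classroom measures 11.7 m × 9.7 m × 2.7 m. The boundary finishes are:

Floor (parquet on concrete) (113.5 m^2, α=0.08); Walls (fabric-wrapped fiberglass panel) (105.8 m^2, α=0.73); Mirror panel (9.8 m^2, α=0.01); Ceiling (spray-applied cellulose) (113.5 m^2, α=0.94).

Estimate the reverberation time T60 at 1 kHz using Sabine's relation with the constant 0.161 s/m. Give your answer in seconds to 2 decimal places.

0.26 s

A = Σ Sᵢαᵢ = 113.5·0.08 + 105.8·0.73 + 9.8·0.01 + 113.5·0.94 = 193.102 sabins.
V = 11.7·9.7·2.7 = 306.423 m³.
Sabine: RT60 = 0.161 × 306.423 / 193.102 = 0.26 s.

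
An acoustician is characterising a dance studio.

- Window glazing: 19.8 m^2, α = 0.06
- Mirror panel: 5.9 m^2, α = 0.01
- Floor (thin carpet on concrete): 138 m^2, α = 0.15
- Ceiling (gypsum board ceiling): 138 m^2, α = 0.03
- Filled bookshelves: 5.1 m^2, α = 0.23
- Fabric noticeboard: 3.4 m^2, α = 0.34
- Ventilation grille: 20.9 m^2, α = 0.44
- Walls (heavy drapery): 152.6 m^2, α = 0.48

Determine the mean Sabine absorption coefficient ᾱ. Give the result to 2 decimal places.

0.23

S = Σ Sᵢ = 19.8 + 5.9 + 138 + 138 + 5.1 + 3.4 + 20.9 + 152.6 = 483.7 m^2.
A = 19.8*0.06 + 5.9*0.01 + 138*0.15 + 138*0.03 + 5.1*0.23 + 3.4*0.34 + 20.9*0.44 + 152.6*0.48 = 110.860 sabins.
ᾱ = 110.860 / 483.7 = 0.23.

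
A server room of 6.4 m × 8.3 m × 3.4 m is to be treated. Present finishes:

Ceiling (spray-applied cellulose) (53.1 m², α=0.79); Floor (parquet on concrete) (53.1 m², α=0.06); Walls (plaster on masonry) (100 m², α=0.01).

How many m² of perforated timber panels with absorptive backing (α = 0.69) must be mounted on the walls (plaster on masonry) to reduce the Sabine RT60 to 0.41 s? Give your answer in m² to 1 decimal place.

36.5

Summing Sᵢαᵢ: 41.949 + 3.186 + 1.000 → A₁ = 46.135 sabins.
V = 180.608 m³. Target absorption A₂ = 0.161 × 180.608 / 0.41 = 70.922 sabins.
ΔA needed = 70.922 − 46.135 = 24.787 sabins.
Net gain per m²: Δα = 0.69 − 0.01 = 0.68.
Area = ΔA/Δα = 24.787/0.68 = 36.5 m².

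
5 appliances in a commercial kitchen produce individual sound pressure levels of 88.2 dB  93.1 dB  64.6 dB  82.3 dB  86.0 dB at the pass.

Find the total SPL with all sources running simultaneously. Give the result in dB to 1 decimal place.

Converting to relative power and adding: 10^(88.2/10) + 10^(93.1/10) + 10^(64.6/10) + 10^(82.3/10) + 10^(86.0/10) = 3.273e+09.
L_total = 10·log₁₀(3.273e+09) = 95.1 dB.

95.1 dB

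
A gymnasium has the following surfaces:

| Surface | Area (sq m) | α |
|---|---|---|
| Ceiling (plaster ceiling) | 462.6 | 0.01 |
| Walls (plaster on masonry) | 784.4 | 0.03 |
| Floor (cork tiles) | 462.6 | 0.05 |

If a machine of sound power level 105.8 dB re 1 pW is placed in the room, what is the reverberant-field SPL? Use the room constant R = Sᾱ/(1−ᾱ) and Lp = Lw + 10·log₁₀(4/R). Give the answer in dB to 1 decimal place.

94.6 dB

A = 51.288 sabins; S = 1709.6 sq m.
ᾱ = 0.0300, so room constant R = A/(1−ᾱ) = 52.874 sq m.
Lp = Lw + 10 log₁₀(4/R) = 105.8 -11.21 = 94.6 dB.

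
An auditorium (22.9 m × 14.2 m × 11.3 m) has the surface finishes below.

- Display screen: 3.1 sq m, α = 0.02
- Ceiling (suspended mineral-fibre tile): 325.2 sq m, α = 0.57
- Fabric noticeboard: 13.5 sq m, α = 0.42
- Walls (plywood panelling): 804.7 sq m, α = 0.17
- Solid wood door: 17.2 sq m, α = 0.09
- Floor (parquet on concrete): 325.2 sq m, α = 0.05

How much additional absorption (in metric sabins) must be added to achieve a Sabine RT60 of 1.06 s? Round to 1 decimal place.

212.4 sabins

Total absorption A₁ = 3.1*0.02 + 325.2*0.57 + 13.5*0.42 + 804.7*0.17 + 17.2*0.09 + 325.2*0.05
  = 0.062 + 185.364 + 5.670 + 136.799 + 1.548 + 16.260 = 345.703 sq m sabins.
Target A₂ = 0.161·3674.534/1.06 = 558.113 sabins (V = 3674.534 m³).
Additional absorption ΔA = 558.113 − 345.703 = 212.4 sabins.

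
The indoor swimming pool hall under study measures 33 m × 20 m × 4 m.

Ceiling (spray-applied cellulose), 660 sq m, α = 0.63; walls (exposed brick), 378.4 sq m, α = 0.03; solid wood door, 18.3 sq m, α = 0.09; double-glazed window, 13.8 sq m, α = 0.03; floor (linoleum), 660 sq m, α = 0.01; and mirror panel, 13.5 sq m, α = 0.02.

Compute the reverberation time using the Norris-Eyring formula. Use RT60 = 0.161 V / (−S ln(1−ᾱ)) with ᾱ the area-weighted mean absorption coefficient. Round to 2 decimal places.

0.85 sec

S = Σ Sᵢ = 1744.0 sq m.
Absorption A = 660·0.63 + 378.4·0.03 + 18.3·0.09 + 13.8·0.03 + 660·0.01 + 13.5·0.02 = 436.083 sabins.
ᾱ = 436.083 / 1744.0 = 0.2500.
−S·ln(1−ᾱ) = −1744.0 × ln(1 − 0.2500) = 501.718.
V = 33 × 20 × 4 = 2640 m³.
T = 0.161·V/[−S·ln(1−ᾱ)] = 0.161·2640/501.718 = 0.85 s.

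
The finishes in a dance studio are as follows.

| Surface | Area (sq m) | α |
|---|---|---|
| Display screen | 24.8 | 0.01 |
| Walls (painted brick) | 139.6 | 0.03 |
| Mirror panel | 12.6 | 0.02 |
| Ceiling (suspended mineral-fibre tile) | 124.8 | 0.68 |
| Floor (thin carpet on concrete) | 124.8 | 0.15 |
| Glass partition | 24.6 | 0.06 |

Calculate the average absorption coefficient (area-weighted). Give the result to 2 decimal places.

0.24

S = Σ Sᵢ = 24.8 + 139.6 + 12.6 + 124.8 + 124.8 + 24.6 = 451.2 sq m.
A = 24.8*0.01 + 139.6*0.03 + 12.6*0.02 + 124.8*0.68 + 124.8*0.15 + 24.6*0.06 = 109.748 sabins.
ᾱ = A/S = 0.24.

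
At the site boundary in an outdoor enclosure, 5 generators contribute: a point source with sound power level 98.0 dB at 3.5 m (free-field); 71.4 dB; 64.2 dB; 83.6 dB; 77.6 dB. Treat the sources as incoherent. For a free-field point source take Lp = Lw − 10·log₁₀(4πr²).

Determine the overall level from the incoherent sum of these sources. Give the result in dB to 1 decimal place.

85.4 dB

Source at 3.5 m: Lp = 98.0 − 10·log₁₀(4π·3.5²) = 98.0 − 10·log₁₀(153.938) = 76.1 dB.
Converting to relative power and adding: 10^(76.1/10) + 10^(71.4/10) + 10^(64.2/10) + 10^(83.6/10) + 10^(77.6/10) = 3.438e+08.
Combined level = 10 log₁₀(3.438e+08) = 85.4 dB.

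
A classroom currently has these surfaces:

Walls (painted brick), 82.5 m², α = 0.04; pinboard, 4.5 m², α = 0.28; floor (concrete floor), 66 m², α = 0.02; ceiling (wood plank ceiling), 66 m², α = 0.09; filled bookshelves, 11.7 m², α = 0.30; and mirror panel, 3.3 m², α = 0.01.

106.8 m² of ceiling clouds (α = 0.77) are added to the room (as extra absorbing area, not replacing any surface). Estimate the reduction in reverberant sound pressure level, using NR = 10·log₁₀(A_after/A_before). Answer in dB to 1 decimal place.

Total absorption A_before = 82.5·0.04 + 4.5·0.28 + 66·0.02 + 66·0.09 + 11.7·0.30 + 3.3·0.01
  = 3.300 + 1.260 + 1.320 + 5.940 + 3.510 + 0.033 = 15.363 m² sabins.
Added absorption = 106.8 × 0.77 = 82.236 sabins.
New total A_after = 97.599 sabins.
NR = 10·log₁₀(97.599/15.363) = 8.0 dB.

8.0 dB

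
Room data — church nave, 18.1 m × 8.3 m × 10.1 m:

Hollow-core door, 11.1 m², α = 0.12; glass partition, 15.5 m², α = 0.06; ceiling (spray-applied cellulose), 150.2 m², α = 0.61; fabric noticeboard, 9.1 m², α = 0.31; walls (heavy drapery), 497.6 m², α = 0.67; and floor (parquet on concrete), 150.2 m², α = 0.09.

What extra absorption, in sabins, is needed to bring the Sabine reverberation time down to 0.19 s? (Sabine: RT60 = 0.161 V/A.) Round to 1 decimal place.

A₁ = Σ Sᵢαᵢ = 11.1*0.12 + 15.5*0.06 + 150.2*0.61 + 9.1*0.31 + 497.6*0.67 + 150.2*0.09 = 443.615 sabins.
For T = 0.19 s, need A₂ = 0.161·V/T = 0.161·1517.323/0.19 = 1285.732 sabins.
ΔA = A₂ − A₁ = 1285.732 − 443.615 = 842.1 sabins.

842.1 sabins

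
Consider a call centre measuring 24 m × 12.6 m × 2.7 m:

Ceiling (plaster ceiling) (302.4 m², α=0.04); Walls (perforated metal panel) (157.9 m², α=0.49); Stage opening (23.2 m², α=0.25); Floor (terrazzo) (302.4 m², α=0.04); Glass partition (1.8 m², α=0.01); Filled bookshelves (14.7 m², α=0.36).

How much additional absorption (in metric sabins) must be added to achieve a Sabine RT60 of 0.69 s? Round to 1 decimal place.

77.8 sabins

Total absorption A₁ = 302.4·0.04 + 157.9·0.49 + 23.2·0.25 + 302.4·0.04 + 1.8·0.01 + 14.7·0.36
  = 12.096 + 77.371 + 5.800 + 12.096 + 0.018 + 5.292 = 112.673 m² sabins.
V = 816.48 m³. Required absorption A₂ = 0.161 × 816.48 / 0.69 = 190.512 sabins.
ΔA = A₂ − A₁ = 190.512 − 112.673 = 77.8 sabins.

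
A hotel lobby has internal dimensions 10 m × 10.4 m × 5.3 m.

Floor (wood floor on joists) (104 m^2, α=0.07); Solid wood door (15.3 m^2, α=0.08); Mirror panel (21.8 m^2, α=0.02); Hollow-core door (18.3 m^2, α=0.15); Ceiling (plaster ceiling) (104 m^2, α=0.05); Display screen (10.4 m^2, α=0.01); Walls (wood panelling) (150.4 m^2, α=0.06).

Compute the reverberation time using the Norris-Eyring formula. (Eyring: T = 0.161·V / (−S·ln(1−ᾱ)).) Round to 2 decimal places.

S = Σ Sᵢ = 424.2 m^2.
Absorption A = 104×0.07 + 15.3×0.08 + 21.8×0.02 + 18.3×0.15 + 104×0.05 + 10.4×0.01 + 150.4×0.06 = 26.013 sabins.
Mean coefficient ᾱ = A/S = 0.0613.
−S·ln(1−ᾱ) = −424.2 × ln(1 − 0.0613) = 26.835.
V = 10 × 10.4 × 5.3 = 551.2 m³.
T = 0.161·V/[−S·ln(1−ᾱ)] = 0.161·551.2/26.835 = 3.31 s.

3.31 seconds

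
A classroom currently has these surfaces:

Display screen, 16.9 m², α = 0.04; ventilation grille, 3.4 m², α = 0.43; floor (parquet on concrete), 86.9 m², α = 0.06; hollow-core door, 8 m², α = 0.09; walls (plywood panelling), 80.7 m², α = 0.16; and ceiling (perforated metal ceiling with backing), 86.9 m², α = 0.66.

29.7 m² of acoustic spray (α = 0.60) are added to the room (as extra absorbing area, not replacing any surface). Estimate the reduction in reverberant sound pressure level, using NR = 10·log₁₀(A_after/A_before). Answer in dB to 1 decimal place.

0.9 dB

A_before = Σ Sᵢαᵢ = 16.9×0.04 + 3.4×0.43 + 86.9×0.06 + 8×0.09 + 80.7×0.16 + 86.9×0.66 = 78.338 sabins.
Treatment contributes 29.7·0.60 = 17.820 sabins.
A_after = 78.338 + 17.820 = 96.158 sabins.
Reduction = 10 log₁₀(A_after/A_before) = 10 log₁₀(1.2275) = 0.9 dB.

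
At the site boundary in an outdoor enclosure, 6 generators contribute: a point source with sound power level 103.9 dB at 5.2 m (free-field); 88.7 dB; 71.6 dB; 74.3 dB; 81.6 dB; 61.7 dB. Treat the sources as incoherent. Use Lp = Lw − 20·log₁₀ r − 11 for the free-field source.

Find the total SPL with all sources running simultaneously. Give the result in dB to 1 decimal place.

90.0 dB

Source at 5.2 m: Lp = 103.9 − 20·log₁₀(5.2) − 11 = 78.6 dB.
Converting to relative power and adding: 10^(78.6/10) + 10^(88.7/10) + 10^(71.6/10) + 10^(74.3/10) + 10^(81.6/10) + 10^(61.7/10) = 1.001e+09.
Combined level = 10 log₁₀(1.001e+09) = 90.0 dB.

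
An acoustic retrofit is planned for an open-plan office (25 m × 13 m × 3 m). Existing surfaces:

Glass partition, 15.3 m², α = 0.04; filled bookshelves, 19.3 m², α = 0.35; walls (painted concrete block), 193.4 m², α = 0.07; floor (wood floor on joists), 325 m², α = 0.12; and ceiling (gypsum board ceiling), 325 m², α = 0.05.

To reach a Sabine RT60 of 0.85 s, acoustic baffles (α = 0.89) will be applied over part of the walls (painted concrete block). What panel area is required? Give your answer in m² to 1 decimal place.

Equivalent absorption area: A₁ = 15.3*0.04 + 19.3*0.35 + 193.4*0.07 + 325*0.12 + 325*0.05 = 76.155 m².
Required A₂ = 0.161·975/0.85 = 184.676 sabins.
ΔA needed = 184.676 − 76.155 = 108.521 sabins.
Net gain per m²: Δα = 0.89 − 0.07 = 0.82.
Panel area = 108.521 / 0.82 = 132.3 m².

132.3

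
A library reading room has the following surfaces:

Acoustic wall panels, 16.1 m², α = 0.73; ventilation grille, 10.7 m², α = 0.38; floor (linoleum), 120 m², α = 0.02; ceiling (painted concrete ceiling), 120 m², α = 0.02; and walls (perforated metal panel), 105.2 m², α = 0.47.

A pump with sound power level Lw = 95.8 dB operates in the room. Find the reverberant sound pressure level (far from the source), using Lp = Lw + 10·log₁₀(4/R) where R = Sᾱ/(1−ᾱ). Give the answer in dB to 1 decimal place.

Σ(Sᵢαᵢ) = 16.1·0.73 + 10.7·0.38 + 120·0.02 + 120·0.02 + 105.2·0.47 = 70.063; total area S = 372.0 m².
ᾱ = 70.063/372.0 = 0.1883; R = Sᾱ/(1−ᾱ) = 70.063/(1−0.1883) = 86.316 m².
Lp = Lw + 10 log₁₀(4/R) = 95.8 -13.34 = 82.5 dB.

82.5 dB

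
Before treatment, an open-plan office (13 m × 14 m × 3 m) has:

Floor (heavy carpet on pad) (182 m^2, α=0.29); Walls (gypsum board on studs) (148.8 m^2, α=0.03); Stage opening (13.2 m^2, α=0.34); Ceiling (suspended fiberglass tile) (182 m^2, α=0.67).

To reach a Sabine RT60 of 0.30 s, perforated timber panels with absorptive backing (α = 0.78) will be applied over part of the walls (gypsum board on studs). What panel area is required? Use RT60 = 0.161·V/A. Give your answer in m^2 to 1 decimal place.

Summing Sᵢαᵢ: 52.780 + 4.464 + 4.488 + 121.940 → A₁ = 183.672 sabins.
Required A₂ = 0.161·546/0.30 = 293.020 sabins.
Absorption to add: 293.020 − 183.672 = 109.348 sabins.
Net gain per m^2: Δα = 0.78 − 0.03 = 0.75.
Area = ΔA/Δα = 109.348/0.75 = 145.8 m^2.

145.8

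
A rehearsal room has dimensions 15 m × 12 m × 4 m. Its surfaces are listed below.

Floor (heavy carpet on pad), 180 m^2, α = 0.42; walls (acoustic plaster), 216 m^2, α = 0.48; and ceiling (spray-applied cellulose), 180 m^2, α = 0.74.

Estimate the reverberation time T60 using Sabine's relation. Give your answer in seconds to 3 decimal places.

Equivalent absorption area: A = 180*0.42 + 216*0.48 + 180*0.74 = 312.480 m^2.
Volume V = 15 × 12 × 4 = 720 m³.
T = 0.161 V/A = 0.161·720/312.480 = 0.371 s.

0.371 sec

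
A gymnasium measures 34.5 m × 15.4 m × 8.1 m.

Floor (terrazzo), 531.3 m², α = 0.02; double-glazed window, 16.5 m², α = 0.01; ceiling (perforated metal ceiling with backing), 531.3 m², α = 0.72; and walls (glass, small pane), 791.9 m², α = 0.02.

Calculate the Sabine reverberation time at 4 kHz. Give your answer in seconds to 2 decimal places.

Summing Sᵢαᵢ: 10.626 + 0.165 + 382.536 + 15.838 → A = 409.165 sabins.
V = 34.5·15.4·8.1 = 4303.53 m³.
RT60 = 0.161 · V / A = 0.161 × 4303.53 / 409.165 = 1.69 s.

1.69 s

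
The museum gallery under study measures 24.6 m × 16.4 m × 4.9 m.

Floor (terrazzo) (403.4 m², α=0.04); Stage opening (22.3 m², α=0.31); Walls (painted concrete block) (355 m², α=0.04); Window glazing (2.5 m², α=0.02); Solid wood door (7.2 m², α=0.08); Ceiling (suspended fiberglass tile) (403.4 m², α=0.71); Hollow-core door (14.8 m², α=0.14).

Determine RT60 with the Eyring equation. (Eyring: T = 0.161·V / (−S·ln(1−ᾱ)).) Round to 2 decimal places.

S = Σ Sᵢ = 1208.6 m².
Σ(Sᵢαᵢ) = 403.4·0.04 + 22.3·0.31 + 355·0.04 + 2.5·0.02 + 7.2·0.08 + 403.4·0.71 + 14.8·0.14 = 326.361.
ᾱ = 326.361 / 1208.6 = 0.2700.
Eyring denominator: −S ln(1−ᾱ) = 380.359.
V = 24.6 × 16.4 × 4.9 = 1976.856 m³.
T = 0.161·V/[−S·ln(1−ᾱ)] = 0.161·1976.856/380.359 = 0.84 s.

0.84 s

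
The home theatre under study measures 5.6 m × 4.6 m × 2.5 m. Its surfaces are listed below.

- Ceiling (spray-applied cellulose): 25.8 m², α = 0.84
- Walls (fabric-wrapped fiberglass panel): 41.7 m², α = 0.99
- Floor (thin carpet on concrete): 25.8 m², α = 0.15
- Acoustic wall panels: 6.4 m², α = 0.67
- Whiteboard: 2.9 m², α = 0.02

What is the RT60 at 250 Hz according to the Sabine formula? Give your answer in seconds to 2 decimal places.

0.15 seconds

Equivalent absorption area: A = 25.8×0.84 + 41.7×0.99 + 25.8×0.15 + 6.4×0.67 + 2.9×0.02 = 71.171 m².
Volume V = 5.6 × 4.6 × 2.5 = 64.4 m³.
Sabine: RT60 = 0.161 × 64.4 / 71.171 = 0.15 s.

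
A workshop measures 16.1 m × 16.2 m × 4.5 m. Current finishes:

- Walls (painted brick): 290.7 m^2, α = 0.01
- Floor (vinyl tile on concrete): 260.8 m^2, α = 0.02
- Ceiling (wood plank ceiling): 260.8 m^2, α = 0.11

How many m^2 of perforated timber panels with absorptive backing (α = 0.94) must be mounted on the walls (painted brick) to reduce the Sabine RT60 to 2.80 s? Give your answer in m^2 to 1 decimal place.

Summing Sᵢαᵢ: 2.907 + 5.216 + 28.688 → A₁ = 36.811 sabins.
Required A₂ = 0.161·1173.69/2.80 = 67.487 sabins.
Absorption to add: 67.487 − 36.811 = 30.676 sabins.
Net gain per m^2: Δα = 0.94 − 0.01 = 0.93.
Area = ΔA/Δα = 30.676/0.93 = 33.0 m^2.

33.0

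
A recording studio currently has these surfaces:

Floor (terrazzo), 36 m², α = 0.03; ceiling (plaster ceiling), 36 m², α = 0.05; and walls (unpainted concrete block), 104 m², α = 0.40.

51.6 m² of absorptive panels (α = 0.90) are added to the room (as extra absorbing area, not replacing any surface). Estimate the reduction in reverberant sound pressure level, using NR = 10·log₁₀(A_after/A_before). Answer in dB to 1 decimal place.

3.1 dB

Equivalent absorption area: A_before = 36*0.03 + 36*0.05 + 104*0.40 = 44.480 m².
Treatment contributes 51.6·0.90 = 46.440 sabins.
A_after = 44.480 + 46.440 = 90.920 sabins.
Reduction = 10 log₁₀(A_after/A_before) = 10 log₁₀(2.0441) = 3.1 dB.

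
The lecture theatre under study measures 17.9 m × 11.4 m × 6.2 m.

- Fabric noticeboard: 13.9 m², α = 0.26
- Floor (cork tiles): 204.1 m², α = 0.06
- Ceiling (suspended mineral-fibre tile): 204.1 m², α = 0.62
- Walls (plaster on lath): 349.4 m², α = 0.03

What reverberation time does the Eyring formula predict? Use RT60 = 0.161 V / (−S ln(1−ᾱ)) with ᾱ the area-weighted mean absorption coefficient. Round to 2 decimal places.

1.20 sec

S = Σ Sᵢ = 771.5 m².
Σ(Sᵢαᵢ) = 13.9×0.26 + 204.1×0.06 + 204.1×0.62 + 349.4×0.03 = 152.884.
ᾱ = 152.884 / 771.5 = 0.1982.
−S·ln(1−ᾱ) = −771.5 × ln(1 − 0.1982) = 170.421.
V = 17.9 × 11.4 × 6.2 = 1265.172 m³.
T = 0.161·V/[−S·ln(1−ᾱ)] = 0.161·1265.172/170.421 = 1.20 s.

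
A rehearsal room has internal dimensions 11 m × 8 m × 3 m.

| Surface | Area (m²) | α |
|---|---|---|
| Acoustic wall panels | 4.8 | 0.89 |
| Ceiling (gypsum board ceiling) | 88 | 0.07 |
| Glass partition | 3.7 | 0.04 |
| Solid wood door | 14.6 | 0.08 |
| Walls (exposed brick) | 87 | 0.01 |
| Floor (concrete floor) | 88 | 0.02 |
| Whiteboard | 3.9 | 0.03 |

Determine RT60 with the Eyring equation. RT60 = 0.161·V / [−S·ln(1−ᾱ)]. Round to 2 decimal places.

Total surface area S = 4.8 + 88 + 3.7 + 14.6 + 87 + 88 + 3.9 = 290.0 m².
Σ(Sᵢαᵢ) = 4.8·0.89 + 88·0.07 + 3.7·0.04 + 14.6·0.08 + 87·0.01 + 88·0.02 + 3.9·0.03 = 14.495.
Mean coefficient ᾱ = A/S = 0.0500.
−S·ln(1−ᾱ) = −290.0 × ln(1 − 0.0500) = 14.875.
V = 11 × 8 × 3 = 264 m³.
RT60 = 0.161 × 264 / 14.875 = 2.86 s.

2.86 sec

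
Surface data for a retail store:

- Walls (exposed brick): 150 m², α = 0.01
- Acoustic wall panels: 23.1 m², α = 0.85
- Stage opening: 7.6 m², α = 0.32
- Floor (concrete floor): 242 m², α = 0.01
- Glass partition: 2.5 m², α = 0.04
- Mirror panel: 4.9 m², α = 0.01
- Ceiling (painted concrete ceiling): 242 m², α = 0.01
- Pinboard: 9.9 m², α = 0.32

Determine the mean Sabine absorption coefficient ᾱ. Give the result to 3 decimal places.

Total surface area S = 682.0 m².
Weighted sum Σ Sα = 31.724.
ᾱ = A/S = 0.047.

0.047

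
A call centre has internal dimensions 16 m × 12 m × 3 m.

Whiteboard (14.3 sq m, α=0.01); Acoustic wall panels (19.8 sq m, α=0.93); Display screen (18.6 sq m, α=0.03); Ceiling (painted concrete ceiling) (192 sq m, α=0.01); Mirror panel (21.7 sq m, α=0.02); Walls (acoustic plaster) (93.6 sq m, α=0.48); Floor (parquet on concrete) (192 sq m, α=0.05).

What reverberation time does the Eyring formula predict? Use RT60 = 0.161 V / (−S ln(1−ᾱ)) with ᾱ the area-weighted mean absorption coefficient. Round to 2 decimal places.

S = Σ Sᵢ = 552.0 sq m.
Absorption A = 14.3×0.01 + 19.8×0.93 + 18.6×0.03 + 192×0.01 + 21.7×0.02 + 93.6×0.48 + 192×0.05 = 75.997 sabins.
Mean coefficient ᾱ = A/S = 0.1377.
Eyring denominator: −S ln(1−ᾱ) = 81.780.
V = 16 × 12 × 3 = 576 m³.
RT60 = 0.161 × 576 / 81.780 = 1.13 s.

1.13 seconds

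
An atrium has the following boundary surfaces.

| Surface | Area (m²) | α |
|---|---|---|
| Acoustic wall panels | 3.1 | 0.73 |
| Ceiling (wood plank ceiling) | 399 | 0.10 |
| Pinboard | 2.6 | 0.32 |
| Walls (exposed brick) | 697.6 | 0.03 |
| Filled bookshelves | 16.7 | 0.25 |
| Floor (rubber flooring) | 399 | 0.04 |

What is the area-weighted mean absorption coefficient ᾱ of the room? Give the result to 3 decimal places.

Total surface area S = 1518.0 m².
Weighted sum Σ Sα = 84.058.
ᾱ = 84.058 / 1518.0 = 0.055.

0.055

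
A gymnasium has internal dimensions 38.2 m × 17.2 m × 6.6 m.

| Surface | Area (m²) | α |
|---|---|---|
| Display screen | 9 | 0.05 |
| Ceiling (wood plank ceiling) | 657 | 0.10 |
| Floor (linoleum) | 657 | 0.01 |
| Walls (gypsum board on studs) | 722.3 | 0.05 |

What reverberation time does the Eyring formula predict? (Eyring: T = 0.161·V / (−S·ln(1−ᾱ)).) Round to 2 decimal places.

6.24 s

Total surface area S = 9 + 657 + 657 + 722.3 = 2045.3 m².
Σ(Sᵢαᵢ) = 9·0.05 + 657·0.10 + 657·0.01 + 722.3·0.05 = 108.835.
ᾱ = 108.835 / 2045.3 = 0.0532.
−S·ln(1−ᾱ) = −2045.3 × ln(1 − 0.0532) = 111.811.
V = 38.2 × 17.2 × 6.6 = 4336.464 m³.
T = 0.161·V/[−S·ln(1−ᾱ)] = 0.161·4336.464/111.811 = 6.24 s.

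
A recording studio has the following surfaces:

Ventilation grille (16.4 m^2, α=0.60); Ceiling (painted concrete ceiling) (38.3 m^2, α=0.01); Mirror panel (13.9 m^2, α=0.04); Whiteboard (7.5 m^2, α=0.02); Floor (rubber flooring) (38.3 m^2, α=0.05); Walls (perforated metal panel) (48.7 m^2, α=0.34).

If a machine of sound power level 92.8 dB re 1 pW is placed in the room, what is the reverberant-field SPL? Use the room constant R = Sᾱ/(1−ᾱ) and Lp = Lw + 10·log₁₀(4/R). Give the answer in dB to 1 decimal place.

Σ(Sᵢαᵢ) = 16.4·0.60 + 38.3·0.01 + 13.9·0.04 + 7.5·0.02 + 38.3·0.05 + 48.7·0.34 = 29.402; total area S = 163.1 m^2.
ᾱ = 0.1803, so room constant R = A/(1−ᾱ) = 35.869 m^2.
Lp = 92.8 + 10·log₁₀(4/35.869) = 92.8 + (-9.53) = 83.3 dB.

83.3 dB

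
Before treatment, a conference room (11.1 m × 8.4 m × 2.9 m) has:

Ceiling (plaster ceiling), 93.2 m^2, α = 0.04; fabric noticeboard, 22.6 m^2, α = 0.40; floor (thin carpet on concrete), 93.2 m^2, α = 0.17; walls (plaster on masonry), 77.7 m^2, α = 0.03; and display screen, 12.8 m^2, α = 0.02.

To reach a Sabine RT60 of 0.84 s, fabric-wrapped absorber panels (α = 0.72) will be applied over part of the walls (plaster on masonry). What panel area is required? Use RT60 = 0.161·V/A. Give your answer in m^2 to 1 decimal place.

A₁ = Σ Sᵢαᵢ = 93.2×0.04 + 22.6×0.40 + 93.2×0.17 + 77.7×0.03 + 12.8×0.02 = 31.199 sabins.
Required A₂ = 0.161·270.396/0.84 = 51.826 sabins.
ΔA needed = 51.826 − 31.199 = 20.627 sabins.
Each m^2 of panel replacing the walls (plaster on masonry) adds (0.72 − 0.03) = 0.69 sabins.
Area = ΔA/Δα = 20.627/0.69 = 29.9 m^2.

29.9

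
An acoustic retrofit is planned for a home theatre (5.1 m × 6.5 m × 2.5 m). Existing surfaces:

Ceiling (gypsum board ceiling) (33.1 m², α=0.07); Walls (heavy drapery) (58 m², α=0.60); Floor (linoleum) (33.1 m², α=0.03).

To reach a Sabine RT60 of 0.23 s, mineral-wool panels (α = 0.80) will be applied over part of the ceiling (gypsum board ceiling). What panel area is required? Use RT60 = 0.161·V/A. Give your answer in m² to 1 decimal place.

27.3

Equivalent absorption area: A₁ = 33.1×0.07 + 58×0.60 + 33.1×0.03 = 38.110 m².
V = 82.875 m³. Target absorption A₂ = 0.161 × 82.875 / 0.23 = 58.013 sabins.
Absorption to add: 58.013 − 38.110 = 19.903 sabins.
Each m² of panel replacing the ceiling (gypsum board ceiling) adds (0.80 − 0.07) = 0.73 sabins.
Panel area = 19.903 / 0.73 = 27.3 m².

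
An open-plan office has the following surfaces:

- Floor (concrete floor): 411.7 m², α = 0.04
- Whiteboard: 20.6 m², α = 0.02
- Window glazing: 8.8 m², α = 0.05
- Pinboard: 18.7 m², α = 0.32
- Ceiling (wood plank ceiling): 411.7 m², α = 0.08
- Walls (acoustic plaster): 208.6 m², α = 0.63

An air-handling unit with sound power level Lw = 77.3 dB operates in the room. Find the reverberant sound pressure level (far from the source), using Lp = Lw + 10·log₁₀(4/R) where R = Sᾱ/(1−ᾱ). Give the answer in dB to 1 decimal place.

59.8 dB

A = 187.658 sabins; S = 1080.1 m².
ᾱ = 187.658/1080.1 = 0.1737; R = Sᾱ/(1−ᾱ) = 187.658/(1−0.1737) = 227.106 m².
Lp = Lw + 10 log₁₀(4/R) = 77.3 -17.54 = 59.8 dB.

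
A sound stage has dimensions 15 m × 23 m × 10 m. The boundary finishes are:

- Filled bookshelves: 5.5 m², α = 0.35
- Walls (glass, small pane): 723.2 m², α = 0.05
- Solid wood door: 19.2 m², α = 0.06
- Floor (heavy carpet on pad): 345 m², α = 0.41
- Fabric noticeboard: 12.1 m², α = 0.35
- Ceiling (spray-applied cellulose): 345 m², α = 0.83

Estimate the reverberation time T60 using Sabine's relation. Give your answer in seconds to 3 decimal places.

Summing Sᵢαᵢ: 1.925 + 36.160 + 1.152 + 141.450 + 4.235 + 286.350 → A = 471.272 sabins.
Volume V = 15 × 23 × 10 = 3450 m³.
Sabine: RT60 = 0.161 × 3450 / 471.272 = 1.179 s.

1.179 sec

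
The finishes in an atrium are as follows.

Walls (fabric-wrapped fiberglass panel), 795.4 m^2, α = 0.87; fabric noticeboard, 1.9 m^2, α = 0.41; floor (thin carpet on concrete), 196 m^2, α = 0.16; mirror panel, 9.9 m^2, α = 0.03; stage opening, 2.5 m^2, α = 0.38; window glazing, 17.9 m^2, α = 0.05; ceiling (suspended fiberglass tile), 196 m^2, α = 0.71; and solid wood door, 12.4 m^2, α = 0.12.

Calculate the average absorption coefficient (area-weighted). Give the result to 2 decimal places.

S = Σ Sᵢ = 795.4 + 1.9 + 196 + 9.9 + 2.5 + 17.9 + 196 + 12.4 = 1232.0 m^2.
Weighted sum Σ Sα = 866.927.
ᾱ = 866.927 / 1232.0 = 0.70.

0.70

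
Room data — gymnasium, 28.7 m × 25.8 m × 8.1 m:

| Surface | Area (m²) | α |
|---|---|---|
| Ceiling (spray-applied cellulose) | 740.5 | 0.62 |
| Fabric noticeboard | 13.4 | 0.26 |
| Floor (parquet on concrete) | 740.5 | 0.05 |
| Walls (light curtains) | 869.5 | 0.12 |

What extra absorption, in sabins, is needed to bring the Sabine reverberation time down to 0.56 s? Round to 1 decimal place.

1120.4 sabins

A₁ = Σ Sᵢαᵢ = 740.5·0.62 + 13.4·0.26 + 740.5·0.05 + 869.5·0.12 = 603.959 sabins.
Target A₂ = 0.161·5997.726/0.56 = 1724.346 sabins (V = 5997.726 m³).
ΔA = A₂ − A₁ = 1724.346 − 603.959 = 1120.4 sabins.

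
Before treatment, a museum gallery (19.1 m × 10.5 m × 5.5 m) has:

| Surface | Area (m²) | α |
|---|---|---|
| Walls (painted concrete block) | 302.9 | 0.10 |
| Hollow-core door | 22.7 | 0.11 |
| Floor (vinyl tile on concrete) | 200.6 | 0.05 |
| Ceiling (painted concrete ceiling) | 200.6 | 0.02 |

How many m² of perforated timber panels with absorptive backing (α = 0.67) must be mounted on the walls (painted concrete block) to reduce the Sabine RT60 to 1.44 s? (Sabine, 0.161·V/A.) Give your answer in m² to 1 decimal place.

Summing Sᵢαᵢ: 30.290 + 2.497 + 10.030 + 4.012 → A₁ = 46.829 sabins.
V = 1103.025 m³. Target absorption A₂ = 0.161 × 1103.025 / 1.44 = 123.324 sabins.
ΔA needed = 123.324 − 46.829 = 76.495 sabins.
Each m² of panel replacing the walls (painted concrete block) adds (0.67 − 0.10) = 0.57 sabins.
Area = ΔA/Δα = 76.495/0.57 = 134.2 m².

134.2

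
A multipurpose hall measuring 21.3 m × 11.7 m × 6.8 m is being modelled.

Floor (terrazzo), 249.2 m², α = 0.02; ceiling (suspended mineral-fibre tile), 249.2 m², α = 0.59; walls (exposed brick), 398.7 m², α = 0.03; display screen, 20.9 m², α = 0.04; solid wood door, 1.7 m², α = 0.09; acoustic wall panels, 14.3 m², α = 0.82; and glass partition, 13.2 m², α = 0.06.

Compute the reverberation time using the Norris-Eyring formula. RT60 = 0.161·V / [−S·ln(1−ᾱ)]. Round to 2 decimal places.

1.39 s

Total surface area S = 249.2 + 249.2 + 398.7 + 20.9 + 1.7 + 14.3 + 13.2 = 947.2 m².
Absorption A = 249.2×0.02 + 249.2×0.59 + 398.7×0.03 + 20.9×0.04 + 1.7×0.09 + 14.3×0.82 + 13.2×0.06 = 177.480 sabins.
ᾱ = 177.480 / 947.2 = 0.1874.
Eyring denominator: −S ln(1−ᾱ) = 196.559.
V = 21.3 × 11.7 × 6.8 = 1694.628 m³.
T = 0.161·V/[−S·ln(1−ᾱ)] = 0.161·1694.628/196.559 = 1.39 s.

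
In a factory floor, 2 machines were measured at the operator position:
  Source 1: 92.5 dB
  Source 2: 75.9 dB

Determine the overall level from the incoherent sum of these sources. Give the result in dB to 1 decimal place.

Σ 10^(Lᵢ/10) = 1.817e+09.
Combined level = 10 log₁₀(1.817e+09) = 92.6 dB.

92.6 dB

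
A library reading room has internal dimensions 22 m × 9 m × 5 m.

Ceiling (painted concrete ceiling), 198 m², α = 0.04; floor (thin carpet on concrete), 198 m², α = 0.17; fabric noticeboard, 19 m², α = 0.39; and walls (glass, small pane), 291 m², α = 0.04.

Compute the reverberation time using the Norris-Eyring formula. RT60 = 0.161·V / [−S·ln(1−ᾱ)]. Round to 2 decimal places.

S = Σ Sᵢ = 706.0 m².
Absorption A = 198·0.04 + 198·0.17 + 19·0.39 + 291·0.04 = 60.630 sabins.
Mean coefficient ᾱ = A/S = 0.0859.
−S·ln(1−ᾱ) = −706.0 × ln(1 − 0.0859) = 63.410.
V = 22 × 9 × 5 = 990 m³.
T = 0.161·V/[−S·ln(1−ᾱ)] = 0.161·990/63.410 = 2.51 s.

2.51 sec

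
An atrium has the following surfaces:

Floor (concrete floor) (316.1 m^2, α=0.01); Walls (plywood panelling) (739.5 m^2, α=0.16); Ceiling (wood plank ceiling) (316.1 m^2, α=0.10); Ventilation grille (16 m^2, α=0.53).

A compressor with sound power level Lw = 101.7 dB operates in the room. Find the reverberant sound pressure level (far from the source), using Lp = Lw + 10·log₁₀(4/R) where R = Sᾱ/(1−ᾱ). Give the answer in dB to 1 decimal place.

Σ(Sᵢαᵢ) = 316.1×0.01 + 739.5×0.16 + 316.1×0.10 + 16×0.53 = 161.571; total area S = 1387.7 m^2.
ᾱ = 161.571/1387.7 = 0.1164; R = Sᾱ/(1−ᾱ) = 161.571/(1−0.1164) = 182.855 m^2.
Lp = Lw + 10 log₁₀(4/R) = 101.7 -16.60 = 85.1 dB.

85.1 dB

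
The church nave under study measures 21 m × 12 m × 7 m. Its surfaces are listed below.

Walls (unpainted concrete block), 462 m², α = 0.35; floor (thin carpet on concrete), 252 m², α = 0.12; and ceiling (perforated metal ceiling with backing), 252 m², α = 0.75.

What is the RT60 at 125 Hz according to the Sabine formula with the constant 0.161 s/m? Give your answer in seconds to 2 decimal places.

Total absorption A = 462×0.35 + 252×0.12 + 252×0.75
  = 161.700 + 30.240 + 189.000 = 380.940 m² sabins.
V = 21·12·7 = 1764 m³.
T = 0.161 V/A = 0.161·1764/380.940 = 0.75 s.

0.75 sec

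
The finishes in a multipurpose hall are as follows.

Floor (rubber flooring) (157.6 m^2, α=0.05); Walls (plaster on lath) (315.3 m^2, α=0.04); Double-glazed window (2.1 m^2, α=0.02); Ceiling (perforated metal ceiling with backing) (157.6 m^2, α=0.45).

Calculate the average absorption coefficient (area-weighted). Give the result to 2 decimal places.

S = Σ Sᵢ = 157.6 + 315.3 + 2.1 + 157.6 = 632.6 m^2.
Weighted sum Σ Sα = 91.454.
ᾱ = A/S = 0.14.

0.14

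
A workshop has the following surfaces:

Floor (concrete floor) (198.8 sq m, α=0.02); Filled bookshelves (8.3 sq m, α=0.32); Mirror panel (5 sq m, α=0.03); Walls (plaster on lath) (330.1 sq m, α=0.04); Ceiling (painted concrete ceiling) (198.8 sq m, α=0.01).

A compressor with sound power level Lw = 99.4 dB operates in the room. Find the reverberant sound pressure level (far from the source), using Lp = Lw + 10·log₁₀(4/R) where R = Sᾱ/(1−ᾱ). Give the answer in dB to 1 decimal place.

91.9 dB

A = 21.974 sabins; S = 741.0 sq m.
ᾱ = 21.974/741.0 = 0.0297; R = Sᾱ/(1−ᾱ) = 21.974/(1−0.0297) = 22.647 sq m.
Lp = Lw + 10 log₁₀(4/R) = 99.4 -7.53 = 91.9 dB.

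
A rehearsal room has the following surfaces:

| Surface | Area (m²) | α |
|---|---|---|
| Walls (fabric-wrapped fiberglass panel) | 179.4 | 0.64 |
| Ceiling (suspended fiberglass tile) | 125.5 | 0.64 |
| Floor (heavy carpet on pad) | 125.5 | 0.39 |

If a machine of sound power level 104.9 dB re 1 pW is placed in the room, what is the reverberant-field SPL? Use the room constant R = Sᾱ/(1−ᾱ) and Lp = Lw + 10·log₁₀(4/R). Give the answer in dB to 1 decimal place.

83.4 dB

A = 244.081 sabins; S = 430.4 m².
ᾱ = 0.5671, so room constant R = A/(1−ᾱ) = 563.828 m².
Lp = 104.9 + 10·log₁₀(4/563.828) = 104.9 + (-21.49) = 83.4 dB.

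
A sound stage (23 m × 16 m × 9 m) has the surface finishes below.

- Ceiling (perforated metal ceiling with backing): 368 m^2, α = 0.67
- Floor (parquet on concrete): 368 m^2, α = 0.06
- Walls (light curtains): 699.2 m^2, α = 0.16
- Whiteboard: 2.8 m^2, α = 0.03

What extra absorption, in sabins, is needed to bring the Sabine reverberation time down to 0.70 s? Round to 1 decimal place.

381.2 sabins

Total absorption A₁ = 368×0.67 + 368×0.06 + 699.2×0.16 + 2.8×0.03
  = 246.560 + 22.080 + 111.872 + 0.084 = 380.596 m^2 sabins.
For T = 0.70 s, need A₂ = 0.161·V/T = 0.161·3312/0.70 = 761.760 sabins.
Shortfall: 761.760 − 380.596 = 381.2 sabins.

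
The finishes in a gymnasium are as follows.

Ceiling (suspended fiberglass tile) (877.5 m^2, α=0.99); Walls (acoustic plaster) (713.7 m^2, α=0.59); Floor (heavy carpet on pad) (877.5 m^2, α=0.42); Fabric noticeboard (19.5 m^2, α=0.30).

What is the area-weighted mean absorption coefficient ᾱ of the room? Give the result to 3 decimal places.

0.669

S = Σ Sᵢ = 877.5 + 713.7 + 877.5 + 19.5 = 2488.2 m^2.
A = 877.5·0.99 + 713.7·0.59 + 877.5·0.42 + 19.5·0.30 = 1664.208 sabins.
ᾱ = A/S = 0.669.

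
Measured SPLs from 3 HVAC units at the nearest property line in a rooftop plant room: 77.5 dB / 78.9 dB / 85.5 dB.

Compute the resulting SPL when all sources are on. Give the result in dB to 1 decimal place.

Sum in the linear (power) domain: Σ 10^(Lᵢ/10) = 10^(77.5/10) + 10^(78.9/10) + 10^(85.5/10) = 4.887e+08.
Combined level = 10 log₁₀(4.887e+08) = 86.9 dB.

86.9 dB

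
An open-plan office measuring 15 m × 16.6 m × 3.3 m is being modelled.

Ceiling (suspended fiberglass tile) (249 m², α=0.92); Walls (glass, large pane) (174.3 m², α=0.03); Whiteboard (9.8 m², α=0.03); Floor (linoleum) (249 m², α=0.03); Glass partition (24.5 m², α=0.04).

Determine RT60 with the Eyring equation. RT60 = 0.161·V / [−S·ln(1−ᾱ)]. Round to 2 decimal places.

S = Σ Sᵢ = 706.6 m².
Absorption A = 249×0.92 + 174.3×0.03 + 9.8×0.03 + 249×0.03 + 24.5×0.04 = 243.053 sabins.
ᾱ = 243.053 / 706.6 = 0.3440.
−S·ln(1−ᾱ) = −706.6 × ln(1 − 0.3440) = 297.899.
V = 15 × 16.6 × 3.3 = 821.7 m³.
T = 0.161·V/[−S·ln(1−ᾱ)] = 0.161·821.7/297.899 = 0.44 s.

0.44 seconds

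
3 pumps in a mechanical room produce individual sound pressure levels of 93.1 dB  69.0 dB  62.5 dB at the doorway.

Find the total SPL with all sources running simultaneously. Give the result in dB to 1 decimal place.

Sum in the linear (power) domain: Σ 10^(Lᵢ/10) = 10^(93.1/10) + 10^(69.0/10) + 10^(62.5/10) = 2.051e+09.
Back to dB: 10·log₁₀ Σ = 93.1 dB.

93.1 dB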